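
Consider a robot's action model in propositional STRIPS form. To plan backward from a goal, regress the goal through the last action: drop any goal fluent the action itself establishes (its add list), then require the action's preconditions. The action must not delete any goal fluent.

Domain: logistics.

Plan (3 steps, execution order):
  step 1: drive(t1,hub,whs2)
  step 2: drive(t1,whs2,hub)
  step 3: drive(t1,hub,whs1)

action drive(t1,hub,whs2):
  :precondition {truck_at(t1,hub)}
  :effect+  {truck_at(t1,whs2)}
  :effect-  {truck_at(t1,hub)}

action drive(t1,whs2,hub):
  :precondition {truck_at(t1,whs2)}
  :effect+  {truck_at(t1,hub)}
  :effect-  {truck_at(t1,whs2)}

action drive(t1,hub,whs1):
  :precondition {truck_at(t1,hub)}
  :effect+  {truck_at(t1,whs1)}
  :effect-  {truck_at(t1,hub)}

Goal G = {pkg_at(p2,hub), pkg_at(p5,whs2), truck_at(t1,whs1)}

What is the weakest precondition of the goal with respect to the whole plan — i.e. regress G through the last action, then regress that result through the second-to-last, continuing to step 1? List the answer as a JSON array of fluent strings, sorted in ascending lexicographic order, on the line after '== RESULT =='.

Regress step by step:
  through step 3 (drive(t1,hub,whs1)): drop {truck_at(t1,whs1)}, keep {pkg_at(p2,hub), pkg_at(p5,whs2)}, require {truck_at(t1,hub)}
    → {pkg_at(p2,hub), pkg_at(p5,whs2), truck_at(t1,hub)}
  through step 2 (drive(t1,whs2,hub)): drop {truck_at(t1,hub)}, keep {pkg_at(p2,hub), pkg_at(p5,whs2)}, require {truck_at(t1,whs2)}
    → {pkg_at(p2,hub), pkg_at(p5,whs2), truck_at(t1,whs2)}
  through step 1 (drive(t1,hub,whs2)): drop {truck_at(t1,whs2)}, keep {pkg_at(p2,hub), pkg_at(p5,whs2)}, require {truck_at(t1,hub)}
    → {pkg_at(p2,hub), pkg_at(p5,whs2), truck_at(t1,hub)}

== RESULT ==
["pkg_at(p2,hub)", "pkg_at(p5,whs2)", "truck_at(t1,hub)"]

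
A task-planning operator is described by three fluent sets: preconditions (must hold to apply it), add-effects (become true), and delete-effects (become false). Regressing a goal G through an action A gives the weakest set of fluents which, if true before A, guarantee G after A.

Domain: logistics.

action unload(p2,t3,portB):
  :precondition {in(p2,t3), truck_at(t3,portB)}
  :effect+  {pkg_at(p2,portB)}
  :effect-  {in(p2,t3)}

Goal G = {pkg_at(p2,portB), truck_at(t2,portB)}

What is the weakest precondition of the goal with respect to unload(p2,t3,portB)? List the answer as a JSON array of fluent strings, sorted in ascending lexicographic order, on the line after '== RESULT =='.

Compute (G \ add) ∪ pre:
  G ∩ del = {}  (empty — regression defined)
  G \ add = {pkg_at(p2,portB), truck_at(t2,portB)} \ {pkg_at(p2,portB)} = {truck_at(t2,portB)}
  ∪ pre   = {truck_at(t2,portB)} ∪ {in(p2,t3), truck_at(t3,portB)}
          = {in(p2,t3), truck_at(t2,portB), truck_at(t3,portB)}

== RESULT ==
["in(p2,t3)", "truck_at(t2,portB)", "truck_at(t3,portB)"]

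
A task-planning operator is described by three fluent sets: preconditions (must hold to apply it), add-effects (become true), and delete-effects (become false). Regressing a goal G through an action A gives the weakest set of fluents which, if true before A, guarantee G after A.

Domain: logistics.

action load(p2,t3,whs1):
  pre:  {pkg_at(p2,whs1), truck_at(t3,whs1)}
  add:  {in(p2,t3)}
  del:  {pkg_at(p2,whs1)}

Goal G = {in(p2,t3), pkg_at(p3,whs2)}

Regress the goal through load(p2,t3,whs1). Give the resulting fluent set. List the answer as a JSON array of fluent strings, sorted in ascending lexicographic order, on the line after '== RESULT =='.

Regress:
  G ∩ del = {}  (empty — regression defined)
  G \ add = {in(p2,t3), pkg_at(p3,whs2)} \ {in(p2,t3)} = {pkg_at(p3,whs2)}
  ∪ pre   = {pkg_at(p3,whs2)} ∪ {pkg_at(p2,whs1), truck_at(t3,whs1)}
          = {pkg_at(p2,whs1), pkg_at(p3,whs2), truck_at(t3,whs1)}

== RESULT ==
["pkg_at(p2,whs1)", "pkg_at(p3,whs2)", "truck_at(t3,whs1)"]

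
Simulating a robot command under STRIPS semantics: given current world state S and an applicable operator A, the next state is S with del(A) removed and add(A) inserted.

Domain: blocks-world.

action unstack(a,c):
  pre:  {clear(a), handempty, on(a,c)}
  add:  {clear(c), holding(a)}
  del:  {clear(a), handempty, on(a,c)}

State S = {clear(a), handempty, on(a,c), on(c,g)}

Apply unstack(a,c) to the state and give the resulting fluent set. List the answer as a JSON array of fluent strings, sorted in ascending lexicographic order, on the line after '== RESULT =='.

Compute (S \ del) ∪ add:
  pre ⊆ S: {clear(a), handempty, on(a,c)} ⊆ S  — applicable
  S \ del = {on(c,g)}
  ∪ add   = {clear(c), holding(a), on(c,g)}

== RESULT ==
["clear(c)", "holding(a)", "on(c,g)"]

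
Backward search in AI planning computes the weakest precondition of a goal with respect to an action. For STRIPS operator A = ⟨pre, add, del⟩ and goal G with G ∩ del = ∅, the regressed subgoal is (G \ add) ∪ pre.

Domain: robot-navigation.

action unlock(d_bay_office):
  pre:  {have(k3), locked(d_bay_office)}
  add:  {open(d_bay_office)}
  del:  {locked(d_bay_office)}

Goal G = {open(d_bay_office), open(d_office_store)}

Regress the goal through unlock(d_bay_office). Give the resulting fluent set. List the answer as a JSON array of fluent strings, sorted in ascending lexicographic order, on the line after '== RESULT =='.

Compute (G \ add) ∪ pre:
  G ∩ del = {}  (empty — regression defined)
  G \ add = {open(d_bay_office), open(d_office_store)} \ {open(d_bay_office)} = {open(d_office_store)}
  ∪ pre   = {open(d_office_store)} ∪ {have(k3), locked(d_bay_office)}
          = {have(k3), locked(d_bay_office), open(d_office_store)}

== RESULT ==
["have(k3)", "locked(d_bay_office)", "open(d_office_store)"]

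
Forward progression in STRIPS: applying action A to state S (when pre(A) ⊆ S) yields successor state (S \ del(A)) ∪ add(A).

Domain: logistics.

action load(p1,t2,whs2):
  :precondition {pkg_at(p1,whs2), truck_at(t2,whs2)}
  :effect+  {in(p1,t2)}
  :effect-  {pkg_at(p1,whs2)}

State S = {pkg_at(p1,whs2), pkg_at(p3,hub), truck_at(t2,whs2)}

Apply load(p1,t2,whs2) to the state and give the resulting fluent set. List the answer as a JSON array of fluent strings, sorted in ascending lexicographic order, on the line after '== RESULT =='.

Progress:
  pre ⊆ S: {pkg_at(p1,whs2), truck_at(t2,whs2)} ⊆ S  — applicable
  S \ del = {pkg_at(p3,hub), truck_at(t2,whs2)}
  ∪ add   = {in(p1,t2), pkg_at(p3,hub), truck_at(t2,whs2)}

== RESULT ==
["in(p1,t2)", "pkg_at(p3,hub)", "truck_at(t2,whs2)"]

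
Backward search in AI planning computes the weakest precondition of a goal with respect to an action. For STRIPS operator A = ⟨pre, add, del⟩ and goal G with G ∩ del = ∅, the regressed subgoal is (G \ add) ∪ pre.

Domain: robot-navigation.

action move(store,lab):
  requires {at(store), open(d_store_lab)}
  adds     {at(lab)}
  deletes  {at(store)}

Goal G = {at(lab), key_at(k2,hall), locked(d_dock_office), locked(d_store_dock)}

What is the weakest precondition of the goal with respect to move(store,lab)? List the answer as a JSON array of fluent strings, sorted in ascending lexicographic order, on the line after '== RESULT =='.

Compute (G \ add) ∪ pre:
  G ∩ del = {}  (empty — regression defined)
  G \ add = {at(lab), key_at(k2,hall), locked(d_dock_office), locked(d_store_dock)} \ {at(lab)} = {key_at(k2,hall), locked(d_dock_office), locked(d_store_dock)}
  ∪ pre   = {key_at(k2,hall), locked(d_dock_office), locked(d_store_dock)} ∪ {at(store), open(d_store_lab)}
          = {at(store), key_at(k2,hall), locked(d_dock_office), locked(d_store_dock), open(d_store_lab)}

== RESULT ==
["at(store)", "key_at(k2,hall)", "locked(d_dock_office)", "locked(d_store_dock)", "open(d_store_lab)"]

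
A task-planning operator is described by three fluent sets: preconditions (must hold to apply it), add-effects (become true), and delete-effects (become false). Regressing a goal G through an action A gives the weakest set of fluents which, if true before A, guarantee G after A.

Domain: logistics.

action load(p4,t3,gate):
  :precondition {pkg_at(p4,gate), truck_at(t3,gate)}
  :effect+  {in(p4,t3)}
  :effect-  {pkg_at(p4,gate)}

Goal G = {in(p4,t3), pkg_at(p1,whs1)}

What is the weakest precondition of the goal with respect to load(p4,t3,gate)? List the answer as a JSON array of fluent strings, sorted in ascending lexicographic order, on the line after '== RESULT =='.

Regress:
  G ∩ del = {}  (empty — regression defined)
  G \ add = {in(p4,t3), pkg_at(p1,whs1)} \ {in(p4,t3)} = {pkg_at(p1,whs1)}
  ∪ pre   = {pkg_at(p1,whs1)} ∪ {pkg_at(p4,gate), truck_at(t3,gate)}
          = {pkg_at(p1,whs1), pkg_at(p4,gate), truck_at(t3,gate)}

== RESULT ==
["pkg_at(p1,whs1)", "pkg_at(p4,gate)", "truck_at(t3,gate)"]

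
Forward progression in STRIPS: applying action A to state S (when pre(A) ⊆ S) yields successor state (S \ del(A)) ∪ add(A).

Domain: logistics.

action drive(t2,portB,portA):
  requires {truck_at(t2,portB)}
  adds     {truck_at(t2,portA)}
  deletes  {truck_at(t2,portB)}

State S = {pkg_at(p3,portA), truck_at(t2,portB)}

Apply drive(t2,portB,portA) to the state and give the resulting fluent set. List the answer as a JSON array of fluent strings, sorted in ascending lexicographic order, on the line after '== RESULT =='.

Compute (S \ del) ∪ add:
  pre ⊆ S: {truck_at(t2,portB)} ⊆ S  — applicable
  S \ del = {pkg_at(p3,portA)}
  ∪ add   = {pkg_at(p3,portA), truck_at(t2,portA)}

== RESULT ==
["pkg_at(p3,portA)", "truck_at(t2,portA)"]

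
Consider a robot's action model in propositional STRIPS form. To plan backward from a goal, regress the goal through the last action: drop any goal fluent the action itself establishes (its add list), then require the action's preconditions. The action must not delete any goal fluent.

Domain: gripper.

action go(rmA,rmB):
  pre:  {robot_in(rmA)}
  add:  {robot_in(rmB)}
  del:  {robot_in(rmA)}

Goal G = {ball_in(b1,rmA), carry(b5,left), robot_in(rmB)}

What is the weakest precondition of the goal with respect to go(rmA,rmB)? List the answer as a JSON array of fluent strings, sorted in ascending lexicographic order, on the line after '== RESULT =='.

Regress:
  G ∩ del = {}  (empty — regression defined)
  G \ add = {ball_in(b1,rmA), carry(b5,left), robot_in(rmB)} \ {robot_in(rmB)} = {ball_in(b1,rmA), carry(b5,left)}
  ∪ pre   = {ball_in(b1,rmA), carry(b5,left)} ∪ {robot_in(rmA)}
          = {ball_in(b1,rmA), carry(b5,left), robot_in(rmA)}

== RESULT ==
["ball_in(b1,rmA)", "carry(b5,left)", "robot_in(rmA)"]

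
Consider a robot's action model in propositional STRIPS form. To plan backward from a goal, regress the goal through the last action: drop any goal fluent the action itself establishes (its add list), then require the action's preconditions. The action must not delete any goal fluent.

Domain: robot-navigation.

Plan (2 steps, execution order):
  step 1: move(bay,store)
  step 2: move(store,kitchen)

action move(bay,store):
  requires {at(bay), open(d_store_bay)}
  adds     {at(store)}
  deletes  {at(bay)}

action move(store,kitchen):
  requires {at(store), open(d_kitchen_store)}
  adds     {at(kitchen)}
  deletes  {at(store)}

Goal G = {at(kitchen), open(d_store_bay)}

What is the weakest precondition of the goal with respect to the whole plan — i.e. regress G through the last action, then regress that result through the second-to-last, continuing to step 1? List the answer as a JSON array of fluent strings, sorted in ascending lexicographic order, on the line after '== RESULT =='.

Work backward from the goal:
  through step 2 (move(store,kitchen)): drop {at(kitchen)}, keep {open(d_store_bay)}, require {at(store), open(d_kitchen_store)}
    → {at(store), open(d_kitchen_store), open(d_store_bay)}
  through step 1 (move(bay,store)): drop {at(store)}, keep {open(d_kitchen_store), open(d_store_bay)}, require {at(bay), open(d_store_bay)}
    → {at(bay), open(d_kitchen_store), open(d_store_bay)}

== RESULT ==
["at(bay)", "open(d_kitchen_store)", "open(d_store_bay)"]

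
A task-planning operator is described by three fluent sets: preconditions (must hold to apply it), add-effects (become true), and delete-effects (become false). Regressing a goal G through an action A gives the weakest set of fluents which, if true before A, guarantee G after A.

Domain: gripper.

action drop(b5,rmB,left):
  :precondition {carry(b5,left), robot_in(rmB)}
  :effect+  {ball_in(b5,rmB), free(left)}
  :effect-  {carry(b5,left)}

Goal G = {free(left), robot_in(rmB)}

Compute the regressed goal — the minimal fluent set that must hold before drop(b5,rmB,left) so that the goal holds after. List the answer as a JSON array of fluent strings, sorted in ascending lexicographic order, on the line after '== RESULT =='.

Compute (G \ add) ∪ pre:
  G ∩ del = {}  (empty — regression defined)
  G \ add = {free(left), robot_in(rmB)} \ {ball_in(b5,rmB), free(left)} = {robot_in(rmB)}
  ∪ pre   = {robot_in(rmB)} ∪ {carry(b5,left), robot_in(rmB)}
          = {carry(b5,left), robot_in(rmB)}

== RESULT ==
["carry(b5,left)", "robot_in(rmB)"]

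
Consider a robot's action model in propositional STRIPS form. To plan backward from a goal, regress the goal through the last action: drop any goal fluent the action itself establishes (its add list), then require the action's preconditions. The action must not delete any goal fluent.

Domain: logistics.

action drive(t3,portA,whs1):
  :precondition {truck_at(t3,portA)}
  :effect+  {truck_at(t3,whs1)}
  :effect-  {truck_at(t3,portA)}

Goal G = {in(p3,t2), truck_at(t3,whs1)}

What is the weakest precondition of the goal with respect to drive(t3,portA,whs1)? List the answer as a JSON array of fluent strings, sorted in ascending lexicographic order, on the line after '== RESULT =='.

Regress:
  G ∩ del = {}  (empty — regression defined)
  G \ add = {in(p3,t2), truck_at(t3,whs1)} \ {truck_at(t3,whs1)} = {in(p3,t2)}
  ∪ pre   = {in(p3,t2)} ∪ {truck_at(t3,portA)}
          = {in(p3,t2), truck_at(t3,portA)}

== RESULT ==
["in(p3,t2)", "truck_at(t3,portA)"]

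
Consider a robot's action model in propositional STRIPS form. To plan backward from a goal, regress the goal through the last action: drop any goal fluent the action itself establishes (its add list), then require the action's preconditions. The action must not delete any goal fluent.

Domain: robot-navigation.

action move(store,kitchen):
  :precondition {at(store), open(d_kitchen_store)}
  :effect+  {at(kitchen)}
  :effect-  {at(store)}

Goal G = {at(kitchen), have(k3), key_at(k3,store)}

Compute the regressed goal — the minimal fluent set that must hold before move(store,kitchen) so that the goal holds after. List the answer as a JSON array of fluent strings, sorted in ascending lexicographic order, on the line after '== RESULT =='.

Regress:
  G ∩ del = {}  (empty — regression defined)
  G \ add = {at(kitchen), have(k3), key_at(k3,store)} \ {at(kitchen)} = {have(k3), key_at(k3,store)}
  ∪ pre   = {have(k3), key_at(k3,store)} ∪ {at(store), open(d_kitchen_store)}
          = {at(store), have(k3), key_at(k3,store), open(d_kitchen_store)}

== RESULT ==
["at(store)", "have(k3)", "key_at(k3,store)", "open(d_kitchen_store)"]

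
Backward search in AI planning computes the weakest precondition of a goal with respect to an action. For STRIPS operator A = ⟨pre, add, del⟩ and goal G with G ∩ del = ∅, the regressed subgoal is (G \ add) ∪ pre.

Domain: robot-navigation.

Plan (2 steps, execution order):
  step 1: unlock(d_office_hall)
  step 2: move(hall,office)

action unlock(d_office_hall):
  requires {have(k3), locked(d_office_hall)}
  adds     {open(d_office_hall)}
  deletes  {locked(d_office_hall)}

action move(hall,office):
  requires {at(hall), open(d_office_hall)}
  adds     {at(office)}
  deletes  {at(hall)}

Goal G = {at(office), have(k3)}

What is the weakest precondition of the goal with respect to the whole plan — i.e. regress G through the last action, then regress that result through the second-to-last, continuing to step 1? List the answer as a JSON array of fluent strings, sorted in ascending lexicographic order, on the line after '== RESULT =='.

Regress step by step:
  through step 2 (move(hall,office)): drop {at(office)}, keep {have(k3)}, require {at(hall), open(d_office_hall)}
    → {at(hall), have(k3), open(d_office_hall)}
  through step 1 (unlock(d_office_hall)): drop {open(d_office_hall)}, keep {at(hall), have(k3)}, require {have(k3), locked(d_office_hall)}
    → {at(hall), have(k3), locked(d_office_hall)}

== RESULT ==
["at(hall)", "have(k3)", "locked(d_office_hall)"]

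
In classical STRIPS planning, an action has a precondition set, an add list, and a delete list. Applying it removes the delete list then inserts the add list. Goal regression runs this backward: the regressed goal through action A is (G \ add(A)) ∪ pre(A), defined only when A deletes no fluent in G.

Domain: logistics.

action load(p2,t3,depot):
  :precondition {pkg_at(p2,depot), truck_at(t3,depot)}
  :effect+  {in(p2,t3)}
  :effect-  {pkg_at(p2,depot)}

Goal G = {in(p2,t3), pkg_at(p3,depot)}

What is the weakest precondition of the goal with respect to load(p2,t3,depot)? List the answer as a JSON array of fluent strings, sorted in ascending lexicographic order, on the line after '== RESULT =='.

Compute (G \ add) ∪ pre:
  G ∩ del = {}  (empty — regression defined)
  G \ add = {in(p2,t3), pkg_at(p3,depot)} \ {in(p2,t3)} = {pkg_at(p3,depot)}
  ∪ pre   = {pkg_at(p3,depot)} ∪ {pkg_at(p2,depot), truck_at(t3,depot)}
          = {pkg_at(p2,depot), pkg_at(p3,depot), truck_at(t3,depot)}

== RESULT ==
["pkg_at(p2,depot)", "pkg_at(p3,depot)", "truck_at(t3,depot)"]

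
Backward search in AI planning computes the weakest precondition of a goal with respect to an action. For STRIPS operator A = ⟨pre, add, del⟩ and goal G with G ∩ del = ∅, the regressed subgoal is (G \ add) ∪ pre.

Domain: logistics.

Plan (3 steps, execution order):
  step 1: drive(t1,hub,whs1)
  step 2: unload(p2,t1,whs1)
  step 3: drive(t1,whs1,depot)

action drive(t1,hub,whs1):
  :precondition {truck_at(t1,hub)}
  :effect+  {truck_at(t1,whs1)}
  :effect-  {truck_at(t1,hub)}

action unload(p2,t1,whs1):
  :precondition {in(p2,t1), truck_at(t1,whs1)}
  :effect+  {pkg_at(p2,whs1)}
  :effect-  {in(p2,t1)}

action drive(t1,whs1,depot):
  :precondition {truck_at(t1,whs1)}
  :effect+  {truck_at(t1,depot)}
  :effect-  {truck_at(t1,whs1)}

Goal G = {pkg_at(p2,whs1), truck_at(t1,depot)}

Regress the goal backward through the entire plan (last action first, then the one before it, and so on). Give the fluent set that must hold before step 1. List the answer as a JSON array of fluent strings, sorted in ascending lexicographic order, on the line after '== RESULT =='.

Regress step by step:
  through step 3 (drive(t1,whs1,depot)): drop {truck_at(t1,depot)}, keep {pkg_at(p2,whs1)}, require {truck_at(t1,whs1)}
    → {pkg_at(p2,whs1), truck_at(t1,whs1)}
  through step 2 (unload(p2,t1,whs1)): drop {pkg_at(p2,whs1)}, keep {truck_at(t1,whs1)}, require {in(p2,t1), truck_at(t1,whs1)}
    → {in(p2,t1), truck_at(t1,whs1)}
  through step 1 (drive(t1,hub,whs1)): drop {truck_at(t1,whs1)}, keep {in(p2,t1)}, require {truck_at(t1,hub)}
    → {in(p2,t1), truck_at(t1,hub)}

== RESULT ==
["in(p2,t1)", "truck_at(t1,hub)"]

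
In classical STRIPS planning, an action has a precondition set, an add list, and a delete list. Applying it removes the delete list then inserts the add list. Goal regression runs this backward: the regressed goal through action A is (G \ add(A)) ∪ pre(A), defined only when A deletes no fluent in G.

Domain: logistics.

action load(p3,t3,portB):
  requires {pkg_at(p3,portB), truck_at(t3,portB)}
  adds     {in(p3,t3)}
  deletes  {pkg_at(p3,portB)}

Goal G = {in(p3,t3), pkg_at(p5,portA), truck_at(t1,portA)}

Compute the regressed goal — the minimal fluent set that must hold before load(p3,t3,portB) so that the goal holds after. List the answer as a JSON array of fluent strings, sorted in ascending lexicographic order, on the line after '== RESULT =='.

Compute (G \ add) ∪ pre:
  G ∩ del = {}  (empty — regression defined)
  G \ add = {in(p3,t3), pkg_at(p5,portA), truck_at(t1,portA)} \ {in(p3,t3)} = {pkg_at(p5,portA), truck_at(t1,portA)}
  ∪ pre   = {pkg_at(p5,portA), truck_at(t1,portA)} ∪ {pkg_at(p3,portB), truck_at(t3,portB)}
          = {pkg_at(p3,portB), pkg_at(p5,portA), truck_at(t1,portA), truck_at(t3,portB)}

== RESULT ==
["pkg_at(p3,portB)", "pkg_at(p5,portA)", "truck_at(t1,portA)", "truck_at(t3,portB)"]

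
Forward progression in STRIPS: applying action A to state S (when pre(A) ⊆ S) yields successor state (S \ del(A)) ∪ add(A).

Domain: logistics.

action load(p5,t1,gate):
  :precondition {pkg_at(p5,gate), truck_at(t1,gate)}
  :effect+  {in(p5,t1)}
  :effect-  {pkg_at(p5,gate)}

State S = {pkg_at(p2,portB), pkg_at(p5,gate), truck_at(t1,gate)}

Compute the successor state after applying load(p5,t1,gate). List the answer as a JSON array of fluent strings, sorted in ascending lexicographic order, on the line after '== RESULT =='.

Compute (S \ del) ∪ add:
  pre ⊆ S: {pkg_at(p5,gate), truck_at(t1,gate)} ⊆ S  — applicable
  S \ del = {pkg_at(p2,portB), truck_at(t1,gate)}
  ∪ add   = {in(p5,t1), pkg_at(p2,portB), truck_at(t1,gate)}

== RESULT ==
["in(p5,t1)", "pkg_at(p2,portB)", "truck_at(t1,gate)"]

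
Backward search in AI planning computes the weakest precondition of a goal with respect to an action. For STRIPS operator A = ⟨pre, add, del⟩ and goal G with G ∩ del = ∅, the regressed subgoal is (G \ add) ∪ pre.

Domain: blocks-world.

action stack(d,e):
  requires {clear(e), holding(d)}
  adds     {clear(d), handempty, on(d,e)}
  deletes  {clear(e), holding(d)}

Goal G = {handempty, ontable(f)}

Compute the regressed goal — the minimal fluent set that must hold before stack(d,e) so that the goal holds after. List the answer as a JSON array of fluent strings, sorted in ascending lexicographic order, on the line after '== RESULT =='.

Compute (G \ add) ∪ pre:
  G ∩ del = {}  (empty — regression defined)
  G \ add = {handempty, ontable(f)} \ {clear(d), handempty, on(d,e)} = {ontable(f)}
  ∪ pre   = {ontable(f)} ∪ {clear(e), holding(d)}
          = {clear(e), holding(d), ontable(f)}

== RESULT ==
["clear(e)", "holding(d)", "ontable(f)"]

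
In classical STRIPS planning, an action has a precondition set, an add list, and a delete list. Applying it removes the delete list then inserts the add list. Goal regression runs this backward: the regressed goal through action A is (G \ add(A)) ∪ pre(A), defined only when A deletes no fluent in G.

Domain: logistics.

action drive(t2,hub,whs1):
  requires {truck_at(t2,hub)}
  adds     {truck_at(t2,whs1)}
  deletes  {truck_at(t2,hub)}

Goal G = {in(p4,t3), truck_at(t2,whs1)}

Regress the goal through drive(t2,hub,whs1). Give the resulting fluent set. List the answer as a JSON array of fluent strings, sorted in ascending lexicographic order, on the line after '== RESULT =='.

Compute (G \ add) ∪ pre:
  G ∩ del = {}  (empty — regression defined)
  G \ add = {in(p4,t3), truck_at(t2,whs1)} \ {truck_at(t2,whs1)} = {in(p4,t3)}
  ∪ pre   = {in(p4,t3)} ∪ {truck_at(t2,hub)}
          = {in(p4,t3), truck_at(t2,hub)}

== RESULT ==
["in(p4,t3)", "truck_at(t2,hub)"]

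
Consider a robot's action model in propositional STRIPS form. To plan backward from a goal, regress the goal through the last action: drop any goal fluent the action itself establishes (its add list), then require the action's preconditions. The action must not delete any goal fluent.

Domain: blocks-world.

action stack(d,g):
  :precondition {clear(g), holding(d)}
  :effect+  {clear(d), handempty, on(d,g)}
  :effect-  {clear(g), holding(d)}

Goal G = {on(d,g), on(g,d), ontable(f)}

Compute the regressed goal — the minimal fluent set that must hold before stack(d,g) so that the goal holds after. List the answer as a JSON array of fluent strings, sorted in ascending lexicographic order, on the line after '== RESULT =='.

Regress:
  G ∩ del = {}  (empty — regression defined)
  G \ add = {on(d,g), on(g,d), ontable(f)} \ {clear(d), handempty, on(d,g)} = {on(g,d), ontable(f)}
  ∪ pre   = {on(g,d), ontable(f)} ∪ {clear(g), holding(d)}
          = {clear(g), holding(d), on(g,d), ontable(f)}

== RESULT ==
["clear(g)", "holding(d)", "on(g,d)", "ontable(f)"]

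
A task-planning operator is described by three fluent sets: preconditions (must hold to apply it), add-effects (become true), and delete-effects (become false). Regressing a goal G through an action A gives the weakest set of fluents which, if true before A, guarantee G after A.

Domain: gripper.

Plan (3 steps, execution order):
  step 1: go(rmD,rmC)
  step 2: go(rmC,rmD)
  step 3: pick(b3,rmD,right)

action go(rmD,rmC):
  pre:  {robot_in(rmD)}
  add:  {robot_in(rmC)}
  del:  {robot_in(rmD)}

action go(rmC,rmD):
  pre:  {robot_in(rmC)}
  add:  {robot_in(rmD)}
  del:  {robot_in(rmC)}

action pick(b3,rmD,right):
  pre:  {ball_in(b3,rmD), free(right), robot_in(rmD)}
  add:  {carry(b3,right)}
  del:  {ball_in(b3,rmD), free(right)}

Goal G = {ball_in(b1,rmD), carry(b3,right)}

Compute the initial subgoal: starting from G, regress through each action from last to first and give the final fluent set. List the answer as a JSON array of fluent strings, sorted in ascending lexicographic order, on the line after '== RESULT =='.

Regress step by step:
  through step 3 (pick(b3,rmD,right)): drop {carry(b3,right)}, keep {ball_in(b1,rmD)}, require {ball_in(b3,rmD), free(right), robot_in(rmD)}
    → {ball_in(b1,rmD), ball_in(b3,rmD), free(right), robot_in(rmD)}
  through step 2 (go(rmC,rmD)): drop {robot_in(rmD)}, keep {ball_in(b1,rmD), ball_in(b3,rmD), free(right)}, require {robot_in(rmC)}
    → {ball_in(b1,rmD), ball_in(b3,rmD), free(right), robot_in(rmC)}
  through step 1 (go(rmD,rmC)): drop {robot_in(rmC)}, keep {ball_in(b1,rmD), ball_in(b3,rmD), free(right)}, require {robot_in(rmD)}
    → {ball_in(b1,rmD), ball_in(b3,rmD), free(right), robot_in(rmD)}

== RESULT ==
["ball_in(b1,rmD)", "ball_in(b3,rmD)", "free(right)", "robot_in(rmD)"]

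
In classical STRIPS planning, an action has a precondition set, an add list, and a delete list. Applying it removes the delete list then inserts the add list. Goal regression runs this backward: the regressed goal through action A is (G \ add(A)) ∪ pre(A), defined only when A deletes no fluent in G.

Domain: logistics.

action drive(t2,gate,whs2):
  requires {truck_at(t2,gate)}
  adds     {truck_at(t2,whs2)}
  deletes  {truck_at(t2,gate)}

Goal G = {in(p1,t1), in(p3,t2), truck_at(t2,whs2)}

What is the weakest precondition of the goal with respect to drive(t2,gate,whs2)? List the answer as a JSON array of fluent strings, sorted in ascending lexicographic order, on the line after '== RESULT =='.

Regress:
  G ∩ del = {}  (empty — regression defined)
  G \ add = {in(p1,t1), in(p3,t2), truck_at(t2,whs2)} \ {truck_at(t2,whs2)} = {in(p1,t1), in(p3,t2)}
  ∪ pre   = {in(p1,t1), in(p3,t2)} ∪ {truck_at(t2,gate)}
          = {in(p1,t1), in(p3,t2), truck_at(t2,gate)}

== RESULT ==
["in(p1,t1)", "in(p3,t2)", "truck_at(t2,gate)"]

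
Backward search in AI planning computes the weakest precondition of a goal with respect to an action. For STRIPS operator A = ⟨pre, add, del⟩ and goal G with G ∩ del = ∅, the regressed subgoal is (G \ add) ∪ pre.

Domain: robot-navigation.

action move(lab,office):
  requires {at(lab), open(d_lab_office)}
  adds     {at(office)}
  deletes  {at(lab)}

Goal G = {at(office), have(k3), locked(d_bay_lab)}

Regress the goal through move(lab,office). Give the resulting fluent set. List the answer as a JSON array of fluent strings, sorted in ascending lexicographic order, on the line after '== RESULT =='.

Compute (G \ add) ∪ pre:
  G ∩ del = {}  (empty — regression defined)
  G \ add = {at(office), have(k3), locked(d_bay_lab)} \ {at(office)} = {have(k3), locked(d_bay_lab)}
  ∪ pre   = {have(k3), locked(d_bay_lab)} ∪ {at(lab), open(d_lab_office)}
          = {at(lab), have(k3), locked(d_bay_lab), open(d_lab_office)}

== RESULT ==
["at(lab)", "have(k3)", "locked(d_bay_lab)", "open(d_lab_office)"]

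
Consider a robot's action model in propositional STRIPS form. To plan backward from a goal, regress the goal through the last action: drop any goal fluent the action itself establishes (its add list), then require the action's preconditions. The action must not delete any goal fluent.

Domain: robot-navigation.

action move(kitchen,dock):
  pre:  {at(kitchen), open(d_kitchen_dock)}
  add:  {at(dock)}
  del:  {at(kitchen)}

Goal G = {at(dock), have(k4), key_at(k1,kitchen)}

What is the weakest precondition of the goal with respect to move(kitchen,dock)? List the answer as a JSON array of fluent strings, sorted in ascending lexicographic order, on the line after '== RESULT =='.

Compute (G \ add) ∪ pre:
  G ∩ del = {}  (empty — regression defined)
  G \ add = {at(dock), have(k4), key_at(k1,kitchen)} \ {at(dock)} = {have(k4), key_at(k1,kitchen)}
  ∪ pre   = {have(k4), key_at(k1,kitchen)} ∪ {at(kitchen), open(d_kitchen_dock)}
          = {at(kitchen), have(k4), key_at(k1,kitchen), open(d_kitchen_dock)}

== RESULT ==
["at(kitchen)", "have(k4)", "key_at(k1,kitchen)", "open(d_kitchen_dock)"]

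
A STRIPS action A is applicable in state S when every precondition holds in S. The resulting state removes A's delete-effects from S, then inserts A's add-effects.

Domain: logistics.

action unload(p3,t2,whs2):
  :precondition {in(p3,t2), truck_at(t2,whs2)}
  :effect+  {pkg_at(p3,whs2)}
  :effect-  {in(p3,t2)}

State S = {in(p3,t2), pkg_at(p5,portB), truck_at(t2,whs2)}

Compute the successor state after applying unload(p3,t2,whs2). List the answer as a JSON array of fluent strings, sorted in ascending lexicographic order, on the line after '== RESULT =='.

Progress:
  pre ⊆ S: {in(p3,t2), truck_at(t2,whs2)} ⊆ S  — applicable
  S \ del = {pkg_at(p5,portB), truck_at(t2,whs2)}
  ∪ add   = {pkg_at(p3,whs2), pkg_at(p5,portB), truck_at(t2,whs2)}

== RESULT ==
["pkg_at(p3,whs2)", "pkg_at(p5,portB)", "truck_at(t2,whs2)"]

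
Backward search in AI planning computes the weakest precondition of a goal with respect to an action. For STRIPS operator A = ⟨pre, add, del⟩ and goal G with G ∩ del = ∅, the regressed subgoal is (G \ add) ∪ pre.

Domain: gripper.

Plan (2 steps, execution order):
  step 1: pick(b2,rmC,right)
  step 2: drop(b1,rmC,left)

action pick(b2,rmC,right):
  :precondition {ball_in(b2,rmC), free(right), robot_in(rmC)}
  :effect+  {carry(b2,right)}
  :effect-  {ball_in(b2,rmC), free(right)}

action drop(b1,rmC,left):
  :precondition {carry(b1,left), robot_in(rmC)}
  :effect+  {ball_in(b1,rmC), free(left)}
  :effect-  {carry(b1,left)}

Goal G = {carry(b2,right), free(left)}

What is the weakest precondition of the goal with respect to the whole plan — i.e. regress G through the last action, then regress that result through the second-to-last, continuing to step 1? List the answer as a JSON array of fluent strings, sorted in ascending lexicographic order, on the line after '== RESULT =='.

Regress step by step:
  through step 2 (drop(b1,rmC,left)): drop {free(left)}, keep {carry(b2,right)}, require {carry(b1,left), robot_in(rmC)}
    → {carry(b1,left), carry(b2,right), robot_in(rmC)}
  through step 1 (pick(b2,rmC,right)): drop {carry(b2,right)}, keep {carry(b1,left), robot_in(rmC)}, require {ball_in(b2,rmC), free(right), robot_in(rmC)}
    → {ball_in(b2,rmC), carry(b1,left), free(right), robot_in(rmC)}

== RESULT ==
["ball_in(b2,rmC)", "carry(b1,left)", "free(right)", "robot_in(rmC)"]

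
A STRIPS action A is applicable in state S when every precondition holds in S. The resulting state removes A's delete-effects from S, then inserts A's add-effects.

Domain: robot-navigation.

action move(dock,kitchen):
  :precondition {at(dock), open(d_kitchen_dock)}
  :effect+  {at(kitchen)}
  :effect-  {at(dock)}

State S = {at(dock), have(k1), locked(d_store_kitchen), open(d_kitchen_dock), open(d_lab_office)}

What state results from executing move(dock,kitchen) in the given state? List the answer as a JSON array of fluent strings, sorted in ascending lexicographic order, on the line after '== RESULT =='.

Compute (S \ del) ∪ add:
  pre ⊆ S: {at(dock), open(d_kitchen_dock)} ⊆ S  — applicable
  S \ del = {have(k1), locked(d_store_kitchen), open(d_kitchen_dock), open(d_lab_office)}
  ∪ add   = {at(kitchen), have(k1), locked(d_store_kitchen), open(d_kitchen_dock), open(d_lab_office)}

== RESULT ==
["at(kitchen)", "have(k1)", "locked(d_store_kitchen)", "open(d_kitchen_dock)", "open(d_lab_office)"]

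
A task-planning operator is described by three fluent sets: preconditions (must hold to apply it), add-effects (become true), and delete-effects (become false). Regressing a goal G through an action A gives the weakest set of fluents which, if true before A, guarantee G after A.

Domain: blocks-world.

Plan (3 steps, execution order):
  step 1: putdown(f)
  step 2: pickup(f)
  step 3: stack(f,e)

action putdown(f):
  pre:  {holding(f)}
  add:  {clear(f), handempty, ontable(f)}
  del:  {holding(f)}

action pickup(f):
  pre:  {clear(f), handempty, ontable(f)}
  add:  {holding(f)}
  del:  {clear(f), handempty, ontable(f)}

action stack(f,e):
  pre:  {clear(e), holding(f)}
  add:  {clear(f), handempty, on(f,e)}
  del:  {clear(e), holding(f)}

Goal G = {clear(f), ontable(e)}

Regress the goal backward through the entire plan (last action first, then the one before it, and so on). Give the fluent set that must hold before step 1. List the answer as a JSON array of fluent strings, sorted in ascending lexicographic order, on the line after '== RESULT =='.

Work backward from the goal:
  through step 3 (stack(f,e)): drop {clear(f)}, keep {ontable(e)}, require {clear(e), holding(f)}
    → {clear(e), holding(f), ontable(e)}
  through step 2 (pickup(f)): drop {holding(f)}, keep {clear(e), ontable(e)}, require {clear(f), handempty, ontable(f)}
    → {clear(e), clear(f), handempty, ontable(e), ontable(f)}
  through step 1 (putdown(f)): drop {clear(f), handempty, ontable(f)}, keep {clear(e), ontable(e)}, require {holding(f)}
    → {clear(e), holding(f), ontable(e)}

== RESULT ==
["clear(e)", "holding(f)", "ontable(e)"]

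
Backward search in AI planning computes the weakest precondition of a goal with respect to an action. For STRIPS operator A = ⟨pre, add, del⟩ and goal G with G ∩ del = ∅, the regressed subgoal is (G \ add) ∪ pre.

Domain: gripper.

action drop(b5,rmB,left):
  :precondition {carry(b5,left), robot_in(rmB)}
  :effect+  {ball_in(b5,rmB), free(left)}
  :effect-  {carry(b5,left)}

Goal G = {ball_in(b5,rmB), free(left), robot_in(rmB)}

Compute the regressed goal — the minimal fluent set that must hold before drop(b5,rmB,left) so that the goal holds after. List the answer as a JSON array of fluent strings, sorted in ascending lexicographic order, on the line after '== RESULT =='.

Regress:
  G ∩ del = {}  (empty — regression defined)
  G \ add = {ball_in(b5,rmB), free(left), robot_in(rmB)} \ {ball_in(b5,rmB), free(left)} = {robot_in(rmB)}
  ∪ pre   = {robot_in(rmB)} ∪ {carry(b5,left), robot_in(rmB)}
          = {carry(b5,left), robot_in(rmB)}

== RESULT ==
["carry(b5,left)", "robot_in(rmB)"]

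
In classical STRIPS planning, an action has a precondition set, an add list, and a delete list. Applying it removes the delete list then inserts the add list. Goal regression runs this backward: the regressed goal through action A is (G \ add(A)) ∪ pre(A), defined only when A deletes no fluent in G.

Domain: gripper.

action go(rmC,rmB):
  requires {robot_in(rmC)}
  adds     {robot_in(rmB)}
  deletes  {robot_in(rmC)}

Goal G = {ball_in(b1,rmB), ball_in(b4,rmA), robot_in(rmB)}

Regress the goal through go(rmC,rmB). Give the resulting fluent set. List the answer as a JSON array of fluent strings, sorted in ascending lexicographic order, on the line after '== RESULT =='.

Regress:
  G ∩ del = {}  (empty — regression defined)
  G \ add = {ball_in(b1,rmB), ball_in(b4,rmA), robot_in(rmB)} \ {robot_in(rmB)} = {ball_in(b1,rmB), ball_in(b4,rmA)}
  ∪ pre   = {ball_in(b1,rmB), ball_in(b4,rmA)} ∪ {robot_in(rmC)}
          = {ball_in(b1,rmB), ball_in(b4,rmA), robot_in(rmC)}

== RESULT ==
["ball_in(b1,rmB)", "ball_in(b4,rmA)", "robot_in(rmC)"]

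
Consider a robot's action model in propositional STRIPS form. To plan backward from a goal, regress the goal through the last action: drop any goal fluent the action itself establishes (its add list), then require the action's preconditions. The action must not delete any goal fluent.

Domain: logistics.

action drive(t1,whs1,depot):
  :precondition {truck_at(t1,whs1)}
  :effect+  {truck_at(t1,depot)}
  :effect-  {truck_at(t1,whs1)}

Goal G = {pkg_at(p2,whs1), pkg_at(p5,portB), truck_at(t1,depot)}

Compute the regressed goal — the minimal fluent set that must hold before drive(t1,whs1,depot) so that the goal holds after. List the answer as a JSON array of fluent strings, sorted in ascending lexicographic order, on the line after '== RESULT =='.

Compute (G \ add) ∪ pre:
  G ∩ del = {}  (empty — regression defined)
  G \ add = {pkg_at(p2,whs1), pkg_at(p5,portB), truck_at(t1,depot)} \ {truck_at(t1,depot)} = {pkg_at(p2,whs1), pkg_at(p5,portB)}
  ∪ pre   = {pkg_at(p2,whs1), pkg_at(p5,portB)} ∪ {truck_at(t1,whs1)}
          = {pkg_at(p2,whs1), pkg_at(p5,portB), truck_at(t1,whs1)}

== RESULT ==
["pkg_at(p2,whs1)", "pkg_at(p5,portB)", "truck_at(t1,whs1)"]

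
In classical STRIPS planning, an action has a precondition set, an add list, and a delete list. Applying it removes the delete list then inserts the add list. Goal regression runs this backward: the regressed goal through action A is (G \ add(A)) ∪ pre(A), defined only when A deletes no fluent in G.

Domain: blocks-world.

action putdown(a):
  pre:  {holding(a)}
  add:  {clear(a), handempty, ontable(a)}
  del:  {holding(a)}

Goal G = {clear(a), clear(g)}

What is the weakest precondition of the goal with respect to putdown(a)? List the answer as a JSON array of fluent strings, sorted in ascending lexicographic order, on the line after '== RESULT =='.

Regress:
  G ∩ del = {}  (empty — regression defined)
  G \ add = {clear(a), clear(g)} \ {clear(a), handempty, ontable(a)} = {clear(g)}
  ∪ pre   = {clear(g)} ∪ {holding(a)}
          = {clear(g), holding(a)}

== RESULT ==
["clear(g)", "holding(a)"]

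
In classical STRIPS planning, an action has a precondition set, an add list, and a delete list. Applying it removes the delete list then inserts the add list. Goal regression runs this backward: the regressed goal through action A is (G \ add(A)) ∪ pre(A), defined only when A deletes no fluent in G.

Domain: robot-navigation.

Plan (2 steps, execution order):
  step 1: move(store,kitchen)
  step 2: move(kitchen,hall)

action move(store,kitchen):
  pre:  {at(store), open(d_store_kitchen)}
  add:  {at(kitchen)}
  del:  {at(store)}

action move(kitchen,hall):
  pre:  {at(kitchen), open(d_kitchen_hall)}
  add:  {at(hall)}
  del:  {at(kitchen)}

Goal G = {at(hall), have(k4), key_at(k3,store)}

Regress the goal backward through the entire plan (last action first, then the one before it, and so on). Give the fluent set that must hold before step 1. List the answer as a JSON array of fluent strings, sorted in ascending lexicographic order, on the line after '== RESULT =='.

Regress step by step:
  through step 2 (move(kitchen,hall)): drop {at(hall)}, keep {have(k4), key_at(k3,store)}, require {at(kitchen), open(d_kitchen_hall)}
    → {at(kitchen), have(k4), key_at(k3,store), open(d_kitchen_hall)}
  through step 1 (move(store,kitchen)): drop {at(kitchen)}, keep {have(k4), key_at(k3,store), open(d_kitchen_hall)}, require {at(store), open(d_store_kitchen)}
    → {at(store), have(k4), key_at(k3,store), open(d_kitchen_hall), open(d_store_kitchen)}

== RESULT ==
["at(store)", "have(k4)", "key_at(k3,store)", "open(d_kitchen_hall)", "open(d_store_kitchen)"]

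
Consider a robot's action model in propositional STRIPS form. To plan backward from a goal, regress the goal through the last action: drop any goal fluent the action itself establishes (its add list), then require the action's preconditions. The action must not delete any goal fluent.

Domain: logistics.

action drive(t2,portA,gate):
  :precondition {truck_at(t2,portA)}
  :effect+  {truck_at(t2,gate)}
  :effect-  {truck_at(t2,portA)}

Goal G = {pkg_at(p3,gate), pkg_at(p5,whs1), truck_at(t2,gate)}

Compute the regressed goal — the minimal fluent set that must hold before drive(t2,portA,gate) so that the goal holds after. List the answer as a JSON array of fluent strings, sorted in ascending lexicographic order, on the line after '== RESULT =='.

Regress:
  G ∩ del = {}  (empty — regression defined)
  G \ add = {pkg_at(p3,gate), pkg_at(p5,whs1), truck_at(t2,gate)} \ {truck_at(t2,gate)} = {pkg_at(p3,gate), pkg_at(p5,whs1)}
  ∪ pre   = {pkg_at(p3,gate), pkg_at(p5,whs1)} ∪ {truck_at(t2,portA)}
          = {pkg_at(p3,gate), pkg_at(p5,whs1), truck_at(t2,portA)}

== RESULT ==
["pkg_at(p3,gate)", "pkg_at(p5,whs1)", "truck_at(t2,portA)"]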